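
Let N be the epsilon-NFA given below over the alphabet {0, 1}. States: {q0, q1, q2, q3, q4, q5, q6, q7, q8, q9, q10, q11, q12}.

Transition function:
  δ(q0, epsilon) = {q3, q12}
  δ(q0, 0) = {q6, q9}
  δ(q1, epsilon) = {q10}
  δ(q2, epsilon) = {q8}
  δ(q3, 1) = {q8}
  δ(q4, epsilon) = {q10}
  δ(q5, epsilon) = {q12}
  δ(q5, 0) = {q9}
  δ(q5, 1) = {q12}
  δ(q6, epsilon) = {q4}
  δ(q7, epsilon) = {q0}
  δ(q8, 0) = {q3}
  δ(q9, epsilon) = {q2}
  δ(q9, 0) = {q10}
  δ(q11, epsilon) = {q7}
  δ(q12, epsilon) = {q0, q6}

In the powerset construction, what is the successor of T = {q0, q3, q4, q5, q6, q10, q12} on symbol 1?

{q0, q3, q4, q6, q8, q10, q12}

q3 on 1 → {q8}.
q5 on 1 → {q12}.
No 1-transition from q0, q4, q6, q10, q12.
Union after reading 1: {q8, q12}.
Now take the epsilon-closure:
From q12 via epsilon: add q0, q6.
From q0 via epsilon: add q3.
From q6 via epsilon: add q4.
From q4 via epsilon: add q10.
No new states can be added; the closed set is {q0, q3, q4, q6, q8, q10, q12}.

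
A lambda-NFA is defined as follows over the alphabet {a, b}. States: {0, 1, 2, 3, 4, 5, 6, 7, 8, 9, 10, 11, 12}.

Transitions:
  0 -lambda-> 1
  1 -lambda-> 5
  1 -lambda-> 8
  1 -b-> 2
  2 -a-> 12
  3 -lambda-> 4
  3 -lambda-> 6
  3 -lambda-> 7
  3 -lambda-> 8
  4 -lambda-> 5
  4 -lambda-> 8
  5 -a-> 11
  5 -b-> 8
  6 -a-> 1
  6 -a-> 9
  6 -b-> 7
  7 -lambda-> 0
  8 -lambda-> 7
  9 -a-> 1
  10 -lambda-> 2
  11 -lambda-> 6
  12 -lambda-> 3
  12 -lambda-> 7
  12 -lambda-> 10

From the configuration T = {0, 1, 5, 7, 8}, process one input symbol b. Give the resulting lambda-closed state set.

1 on b → {2}.
5 on b → {8}.
No b-transition from 0, 7, 8.
Union after reading b: {2, 8}.
Now take the lambda-closure:
From 8 via lambda: add 7.
From 7 via lambda: add 0.
From 0 via lambda: add 1.
From 1 via lambda: add 5.
No new states can be added; the closed set is {0, 1, 2, 5, 7, 8}.

{0, 1, 2, 5, 7, 8}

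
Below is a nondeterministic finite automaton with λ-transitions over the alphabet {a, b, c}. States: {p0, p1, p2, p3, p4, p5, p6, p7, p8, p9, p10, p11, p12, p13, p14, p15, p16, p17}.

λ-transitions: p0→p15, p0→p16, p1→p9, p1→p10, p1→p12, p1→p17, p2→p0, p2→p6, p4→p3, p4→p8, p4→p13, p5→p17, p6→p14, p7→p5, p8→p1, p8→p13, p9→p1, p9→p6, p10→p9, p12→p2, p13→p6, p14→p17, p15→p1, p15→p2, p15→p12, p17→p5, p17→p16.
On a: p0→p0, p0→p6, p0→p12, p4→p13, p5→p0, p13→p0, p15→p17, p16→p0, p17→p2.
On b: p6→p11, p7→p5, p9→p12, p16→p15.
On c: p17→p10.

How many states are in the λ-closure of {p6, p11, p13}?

7

Start with {p6, p11, p13}.
From p6 via λ: add p14.
From p14 via λ: add p17.
From p17 via λ: add p5, p16.
λ-closure = {p5, p6, p11, p13, p14, p16, p17}, which has 7 states.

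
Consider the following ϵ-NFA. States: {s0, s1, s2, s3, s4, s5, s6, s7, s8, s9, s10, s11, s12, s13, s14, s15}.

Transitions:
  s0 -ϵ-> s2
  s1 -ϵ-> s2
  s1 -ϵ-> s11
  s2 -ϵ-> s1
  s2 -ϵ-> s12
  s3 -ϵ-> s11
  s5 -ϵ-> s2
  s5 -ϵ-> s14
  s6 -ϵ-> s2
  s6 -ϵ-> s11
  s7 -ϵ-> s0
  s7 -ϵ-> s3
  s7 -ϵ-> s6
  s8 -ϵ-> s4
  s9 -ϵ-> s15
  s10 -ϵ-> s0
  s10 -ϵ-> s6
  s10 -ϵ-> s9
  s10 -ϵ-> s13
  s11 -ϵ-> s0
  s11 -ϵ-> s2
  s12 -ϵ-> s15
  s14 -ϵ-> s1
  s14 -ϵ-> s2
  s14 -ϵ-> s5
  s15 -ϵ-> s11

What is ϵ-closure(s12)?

Start with {s12}.
From s12 via ϵ: add s15.
From s15 via ϵ: add s11.
From s11 via ϵ: add s0, s2.
From s2 via ϵ: add s1.
No new states can be added; the closed set is {s0, s1, s2, s11, s12, s15}.

{s0, s1, s2, s11, s12, s15}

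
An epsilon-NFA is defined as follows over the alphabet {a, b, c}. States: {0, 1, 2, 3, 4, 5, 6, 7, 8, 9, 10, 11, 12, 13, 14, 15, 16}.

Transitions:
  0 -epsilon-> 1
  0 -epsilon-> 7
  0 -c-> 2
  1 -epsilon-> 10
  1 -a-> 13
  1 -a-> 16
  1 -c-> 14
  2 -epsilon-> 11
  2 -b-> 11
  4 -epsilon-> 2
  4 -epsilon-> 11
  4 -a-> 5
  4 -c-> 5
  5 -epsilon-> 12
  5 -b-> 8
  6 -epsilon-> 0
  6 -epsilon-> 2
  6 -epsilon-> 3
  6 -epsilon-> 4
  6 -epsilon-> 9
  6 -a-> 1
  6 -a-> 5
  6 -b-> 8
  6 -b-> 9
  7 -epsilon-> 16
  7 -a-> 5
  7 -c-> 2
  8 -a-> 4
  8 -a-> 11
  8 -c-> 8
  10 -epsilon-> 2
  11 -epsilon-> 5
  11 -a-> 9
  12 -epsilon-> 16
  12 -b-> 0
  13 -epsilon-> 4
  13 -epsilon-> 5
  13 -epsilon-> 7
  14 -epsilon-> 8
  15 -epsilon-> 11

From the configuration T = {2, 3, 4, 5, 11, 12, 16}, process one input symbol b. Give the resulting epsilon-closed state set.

{0, 1, 2, 5, 7, 8, 10, 11, 12, 16}

2 on b → {11}.
5 on b → {8}.
12 on b → {0}.
No b-transition from 3, 4, 11, 16.
Union after reading b: {0, 8, 11}.
Now take the epsilon-closure:
From 0 via epsilon: add 1, 7.
From 11 via epsilon: add 5.
From 1 via epsilon: add 10.
From 5 via epsilon: add 12.
From 7 via epsilon: add 16.
From 10 via epsilon: add 2.
No new states can be added; the closed set is {0, 1, 2, 5, 7, 8, 10, 11, 12, 16}.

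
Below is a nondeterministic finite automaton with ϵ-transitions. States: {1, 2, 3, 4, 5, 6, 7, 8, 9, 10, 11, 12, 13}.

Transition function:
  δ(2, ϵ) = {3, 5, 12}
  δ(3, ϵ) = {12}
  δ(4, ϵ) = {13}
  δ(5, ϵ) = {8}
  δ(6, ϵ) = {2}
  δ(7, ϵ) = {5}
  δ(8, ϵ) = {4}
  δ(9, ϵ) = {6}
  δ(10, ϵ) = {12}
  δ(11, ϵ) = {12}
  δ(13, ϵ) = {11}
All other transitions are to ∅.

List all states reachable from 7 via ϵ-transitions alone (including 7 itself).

Start with {7}.
From 7 via ϵ: add 5.
From 5 via ϵ: add 8.
From 8 via ϵ: add 4.
From 4 via ϵ: add 13.
From 13 via ϵ: add 11.
From 11 via ϵ: add 12.
No new states can be added; the closed set is {4, 5, 7, 8, 11, 12, 13}.

{4, 5, 7, 8, 11, 12, 13}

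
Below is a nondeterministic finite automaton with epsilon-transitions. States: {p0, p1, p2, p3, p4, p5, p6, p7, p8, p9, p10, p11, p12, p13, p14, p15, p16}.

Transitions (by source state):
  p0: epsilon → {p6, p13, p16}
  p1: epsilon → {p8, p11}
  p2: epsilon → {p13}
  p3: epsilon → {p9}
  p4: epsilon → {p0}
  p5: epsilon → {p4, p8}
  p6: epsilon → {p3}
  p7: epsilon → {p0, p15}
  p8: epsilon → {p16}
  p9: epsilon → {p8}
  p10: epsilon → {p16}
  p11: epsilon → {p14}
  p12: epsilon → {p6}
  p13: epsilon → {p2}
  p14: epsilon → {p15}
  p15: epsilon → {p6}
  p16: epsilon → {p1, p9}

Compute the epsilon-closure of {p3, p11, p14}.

Start with {p3, p11, p14}.
From p3 via epsilon: add p9.
From p14 via epsilon: add p15.
From p9 via epsilon: add p8.
From p15 via epsilon: add p6.
From p8 via epsilon: add p16.
From p16 via epsilon: add p1.
No new states can be added; the closed set is {p1, p3, p6, p8, p9, p11, p14, p15, p16}.

{p1, p3, p6, p8, p9, p11, p14, p15, p16}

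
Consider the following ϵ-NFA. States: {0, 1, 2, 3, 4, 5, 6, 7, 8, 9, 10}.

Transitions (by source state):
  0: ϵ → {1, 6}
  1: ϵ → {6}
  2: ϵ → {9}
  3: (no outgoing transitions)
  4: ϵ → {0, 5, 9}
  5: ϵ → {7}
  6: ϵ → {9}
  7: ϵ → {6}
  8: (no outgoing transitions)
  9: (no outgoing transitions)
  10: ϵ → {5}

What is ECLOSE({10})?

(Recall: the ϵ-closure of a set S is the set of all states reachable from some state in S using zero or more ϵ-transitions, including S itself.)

Start with {10}.
From 10 via ϵ: add 5.
From 5 via ϵ: add 7.
From 7 via ϵ: add 6.
From 6 via ϵ: add 9.
No new states can be added; the closed set is {5, 6, 7, 9, 10}.

{5, 6, 7, 9, 10}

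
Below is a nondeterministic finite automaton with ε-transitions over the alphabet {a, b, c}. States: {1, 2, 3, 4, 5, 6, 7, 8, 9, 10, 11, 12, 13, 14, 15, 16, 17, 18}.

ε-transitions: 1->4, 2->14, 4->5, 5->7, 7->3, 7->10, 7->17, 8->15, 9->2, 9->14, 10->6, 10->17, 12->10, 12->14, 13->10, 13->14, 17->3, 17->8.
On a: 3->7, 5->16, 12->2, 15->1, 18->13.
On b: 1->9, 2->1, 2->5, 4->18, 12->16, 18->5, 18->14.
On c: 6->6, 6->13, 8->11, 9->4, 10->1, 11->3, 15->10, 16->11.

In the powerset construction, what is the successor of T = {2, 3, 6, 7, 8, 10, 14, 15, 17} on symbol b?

{1, 3, 4, 5, 6, 7, 8, 10, 15, 17}

2 on b → {1, 5}.
No b-transition from 3, 6, 7, 8, 10, 14, 15, 17.
Union after reading b: {1, 5}.
Now take the ε-closure:
From 1 via ε: add 4.
From 5 via ε: add 7.
From 7 via ε: add 3, 10, 17.
From 10 via ε: add 6.
From 17 via ε: add 8.
From 8 via ε: add 15.
No new states can be added; the closed set is {1, 3, 4, 5, 6, 7, 8, 10, 15, 17}.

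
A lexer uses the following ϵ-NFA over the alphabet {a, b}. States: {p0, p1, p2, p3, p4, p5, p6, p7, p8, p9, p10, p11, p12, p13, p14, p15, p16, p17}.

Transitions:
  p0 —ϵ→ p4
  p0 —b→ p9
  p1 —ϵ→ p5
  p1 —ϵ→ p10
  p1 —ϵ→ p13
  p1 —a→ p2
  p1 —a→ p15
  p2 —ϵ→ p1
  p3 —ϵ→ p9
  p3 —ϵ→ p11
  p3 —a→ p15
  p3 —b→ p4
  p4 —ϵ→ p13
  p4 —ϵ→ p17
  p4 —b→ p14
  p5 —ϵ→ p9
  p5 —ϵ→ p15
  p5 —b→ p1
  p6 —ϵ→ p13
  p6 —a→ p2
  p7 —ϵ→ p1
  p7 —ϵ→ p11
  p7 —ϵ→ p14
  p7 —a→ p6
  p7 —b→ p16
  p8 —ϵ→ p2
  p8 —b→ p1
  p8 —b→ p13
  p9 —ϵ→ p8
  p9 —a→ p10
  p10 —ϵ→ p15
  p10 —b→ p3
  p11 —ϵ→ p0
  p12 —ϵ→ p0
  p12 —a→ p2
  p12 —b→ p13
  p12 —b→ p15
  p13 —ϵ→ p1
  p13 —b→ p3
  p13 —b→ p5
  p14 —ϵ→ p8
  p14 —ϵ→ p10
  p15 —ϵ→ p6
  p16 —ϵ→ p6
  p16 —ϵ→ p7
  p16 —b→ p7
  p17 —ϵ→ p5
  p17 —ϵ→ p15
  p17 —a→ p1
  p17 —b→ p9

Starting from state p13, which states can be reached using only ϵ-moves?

{p1, p2, p5, p6, p8, p9, p10, p13, p15}

Start with {p13}.
From p13 via ϵ: add p1.
From p1 via ϵ: add p5, p10.
From p5 via ϵ: add p9, p15.
From p9 via ϵ: add p8.
From p15 via ϵ: add p6.
From p8 via ϵ: add p2.
No new states can be added; the closed set is {p1, p2, p5, p6, p8, p9, p10, p13, p15}.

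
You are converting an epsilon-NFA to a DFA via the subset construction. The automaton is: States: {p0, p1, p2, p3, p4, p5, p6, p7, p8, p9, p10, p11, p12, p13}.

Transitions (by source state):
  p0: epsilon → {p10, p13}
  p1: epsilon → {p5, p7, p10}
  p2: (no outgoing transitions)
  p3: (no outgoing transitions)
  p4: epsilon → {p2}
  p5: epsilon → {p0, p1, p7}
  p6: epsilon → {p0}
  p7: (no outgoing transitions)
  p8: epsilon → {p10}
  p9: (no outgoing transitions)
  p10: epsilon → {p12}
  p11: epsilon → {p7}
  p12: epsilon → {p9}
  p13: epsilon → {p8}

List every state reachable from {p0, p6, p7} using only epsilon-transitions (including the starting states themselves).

{p0, p6, p7, p8, p9, p10, p12, p13}

Start with {p0, p6, p7}.
From p0 via epsilon: add p10, p13.
From p10 via epsilon: add p12.
From p13 via epsilon: add p8.
From p12 via epsilon: add p9.
No new states can be added; the closed set is {p0, p6, p7, p8, p9, p10, p12, p13}.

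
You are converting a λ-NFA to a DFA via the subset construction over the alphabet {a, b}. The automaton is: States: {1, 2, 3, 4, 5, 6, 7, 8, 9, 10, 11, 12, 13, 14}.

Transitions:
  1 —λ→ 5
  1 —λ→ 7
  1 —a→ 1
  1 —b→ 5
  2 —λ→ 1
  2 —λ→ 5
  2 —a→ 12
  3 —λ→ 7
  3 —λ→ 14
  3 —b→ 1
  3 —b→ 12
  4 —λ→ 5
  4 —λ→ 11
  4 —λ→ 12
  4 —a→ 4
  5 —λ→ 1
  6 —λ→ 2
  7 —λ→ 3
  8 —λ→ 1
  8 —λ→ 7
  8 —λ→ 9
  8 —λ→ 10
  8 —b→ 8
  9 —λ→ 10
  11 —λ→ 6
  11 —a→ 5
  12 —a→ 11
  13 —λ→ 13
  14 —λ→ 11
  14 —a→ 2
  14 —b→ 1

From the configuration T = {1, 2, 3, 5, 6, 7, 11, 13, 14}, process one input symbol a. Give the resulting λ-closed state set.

1 on a → {1}.
2 on a → {12}.
11 on a → {5}.
14 on a → {2}.
No a-transition from 3, 5, 6, 7, 13.
Union after reading a: {1, 2, 5, 12}.
Now take the λ-closure:
From 1 via λ: add 7.
From 7 via λ: add 3.
From 3 via λ: add 14.
From 14 via λ: add 11.
From 11 via λ: add 6.
No new states can be added; the closed set is {1, 2, 3, 5, 6, 7, 11, 12, 14}.

{1, 2, 3, 5, 6, 7, 11, 12, 14}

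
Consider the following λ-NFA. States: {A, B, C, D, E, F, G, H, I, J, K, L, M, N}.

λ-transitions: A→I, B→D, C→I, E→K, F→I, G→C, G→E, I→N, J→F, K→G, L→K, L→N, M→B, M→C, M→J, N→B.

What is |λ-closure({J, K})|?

10

Start with {J, K}.
From J via λ: add F.
From K via λ: add G.
From F via λ: add I.
From G via λ: add C, E.
From I via λ: add N.
From N via λ: add B.
From B via λ: add D.
λ-closure = {B, C, D, E, F, G, I, J, K, N}, which has 10 states.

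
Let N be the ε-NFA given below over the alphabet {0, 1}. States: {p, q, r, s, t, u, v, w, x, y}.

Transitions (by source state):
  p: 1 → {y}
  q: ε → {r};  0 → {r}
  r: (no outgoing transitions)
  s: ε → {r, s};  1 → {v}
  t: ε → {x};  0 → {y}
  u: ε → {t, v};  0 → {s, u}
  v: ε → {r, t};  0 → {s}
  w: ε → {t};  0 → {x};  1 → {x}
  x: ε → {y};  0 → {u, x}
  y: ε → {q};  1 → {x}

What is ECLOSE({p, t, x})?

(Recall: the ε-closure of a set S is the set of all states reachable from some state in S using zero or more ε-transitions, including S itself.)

{p, q, r, t, x, y}

Start with {p, t, x}.
From x via ε: add y.
From y via ε: add q.
From q via ε: add r.
No new states can be added; the closed set is {p, q, r, t, x, y}.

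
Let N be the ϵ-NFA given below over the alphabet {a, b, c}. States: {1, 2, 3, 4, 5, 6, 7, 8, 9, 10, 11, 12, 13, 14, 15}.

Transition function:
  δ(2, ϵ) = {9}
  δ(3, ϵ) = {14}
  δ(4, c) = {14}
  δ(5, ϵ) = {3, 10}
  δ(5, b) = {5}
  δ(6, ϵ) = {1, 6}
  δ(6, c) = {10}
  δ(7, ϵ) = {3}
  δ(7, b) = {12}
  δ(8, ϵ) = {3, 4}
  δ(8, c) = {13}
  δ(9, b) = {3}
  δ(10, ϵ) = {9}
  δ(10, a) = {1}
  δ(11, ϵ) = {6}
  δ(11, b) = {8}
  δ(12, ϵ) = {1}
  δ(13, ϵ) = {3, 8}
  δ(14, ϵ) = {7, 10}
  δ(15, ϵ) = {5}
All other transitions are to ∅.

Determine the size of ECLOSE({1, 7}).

Start with {1, 7}.
From 7 via ϵ: add 3.
From 3 via ϵ: add 14.
From 14 via ϵ: add 10.
From 10 via ϵ: add 9.
ϵ-closure = {1, 3, 7, 9, 10, 14}, which has 6 states.

6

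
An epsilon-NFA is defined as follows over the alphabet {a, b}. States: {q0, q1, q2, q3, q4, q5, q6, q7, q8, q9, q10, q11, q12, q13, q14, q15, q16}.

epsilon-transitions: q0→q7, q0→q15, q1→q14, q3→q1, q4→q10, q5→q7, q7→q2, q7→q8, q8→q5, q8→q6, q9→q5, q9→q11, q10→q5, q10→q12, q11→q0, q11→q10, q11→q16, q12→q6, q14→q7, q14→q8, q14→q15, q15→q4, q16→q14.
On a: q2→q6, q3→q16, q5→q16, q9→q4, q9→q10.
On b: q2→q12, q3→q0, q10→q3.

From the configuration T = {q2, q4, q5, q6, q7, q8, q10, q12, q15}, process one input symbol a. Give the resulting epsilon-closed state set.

q2 on a → {q6}.
q5 on a → {q16}.
No a-transition from q4, q6, q7, q8, q10, q12, q15.
Union after reading a: {q6, q16}.
Now take the epsilon-closure:
From q16 via epsilon: add q14.
From q14 via epsilon: add q7, q8, q15.
From q7 via epsilon: add q2.
From q8 via epsilon: add q5.
From q15 via epsilon: add q4.
From q4 via epsilon: add q10.
From q10 via epsilon: add q12.
No new states can be added; the closed set is {q2, q4, q5, q6, q7, q8, q10, q12, q14, q15, q16}.

{q2, q4, q5, q6, q7, q8, q10, q12, q14, q15, q16}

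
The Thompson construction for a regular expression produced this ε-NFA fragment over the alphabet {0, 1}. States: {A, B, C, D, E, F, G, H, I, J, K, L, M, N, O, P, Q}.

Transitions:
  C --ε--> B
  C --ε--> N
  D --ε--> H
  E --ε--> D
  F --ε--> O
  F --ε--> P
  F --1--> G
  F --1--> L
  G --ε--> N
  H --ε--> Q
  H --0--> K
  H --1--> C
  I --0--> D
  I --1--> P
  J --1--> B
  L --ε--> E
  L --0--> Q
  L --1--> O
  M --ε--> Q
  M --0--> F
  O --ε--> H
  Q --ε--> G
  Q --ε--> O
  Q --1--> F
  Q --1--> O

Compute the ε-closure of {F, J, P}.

{F, G, H, J, N, O, P, Q}

Start with {F, J, P}.
From F via ε: add O.
From O via ε: add H.
From H via ε: add Q.
From Q via ε: add G.
From G via ε: add N.
No new states can be added; the closed set is {F, G, H, J, N, O, P, Q}.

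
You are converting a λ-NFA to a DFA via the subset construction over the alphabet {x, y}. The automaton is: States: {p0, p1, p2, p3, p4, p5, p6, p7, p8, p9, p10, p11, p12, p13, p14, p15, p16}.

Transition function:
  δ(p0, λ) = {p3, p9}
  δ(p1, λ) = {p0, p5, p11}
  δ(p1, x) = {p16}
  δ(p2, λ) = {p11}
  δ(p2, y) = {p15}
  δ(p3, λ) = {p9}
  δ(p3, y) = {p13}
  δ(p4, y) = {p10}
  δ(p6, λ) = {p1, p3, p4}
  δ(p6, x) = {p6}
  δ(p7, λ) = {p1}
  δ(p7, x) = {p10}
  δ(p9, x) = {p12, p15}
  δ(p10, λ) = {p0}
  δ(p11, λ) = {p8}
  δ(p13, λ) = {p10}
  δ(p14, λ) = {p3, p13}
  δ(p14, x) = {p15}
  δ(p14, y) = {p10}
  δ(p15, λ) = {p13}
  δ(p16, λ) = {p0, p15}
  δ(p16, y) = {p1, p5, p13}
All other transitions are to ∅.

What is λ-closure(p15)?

Start with {p15}.
From p15 via λ: add p13.
From p13 via λ: add p10.
From p10 via λ: add p0.
From p0 via λ: add p3, p9.
No new states can be added; the closed set is {p0, p3, p9, p10, p13, p15}.

{p0, p3, p9, p10, p13, p15}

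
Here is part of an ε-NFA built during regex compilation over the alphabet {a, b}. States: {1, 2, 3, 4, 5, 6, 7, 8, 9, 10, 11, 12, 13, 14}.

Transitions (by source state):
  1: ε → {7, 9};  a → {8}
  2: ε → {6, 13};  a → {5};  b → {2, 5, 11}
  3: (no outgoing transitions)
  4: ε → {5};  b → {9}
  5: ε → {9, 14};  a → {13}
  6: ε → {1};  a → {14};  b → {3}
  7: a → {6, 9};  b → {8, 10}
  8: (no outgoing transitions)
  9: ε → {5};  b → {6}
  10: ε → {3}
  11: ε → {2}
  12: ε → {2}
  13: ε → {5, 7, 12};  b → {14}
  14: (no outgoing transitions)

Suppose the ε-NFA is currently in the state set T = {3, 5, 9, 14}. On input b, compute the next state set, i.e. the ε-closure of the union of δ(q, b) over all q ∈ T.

{1, 5, 6, 7, 9, 14}

9 on b → {6}.
No b-transition from 3, 5, 14.
Union after reading b: {6}.
Now take the ε-closure:
From 6 via ε: add 1.
From 1 via ε: add 7, 9.
From 9 via ε: add 5.
From 5 via ε: add 14.
No new states can be added; the closed set is {1, 5, 6, 7, 9, 14}.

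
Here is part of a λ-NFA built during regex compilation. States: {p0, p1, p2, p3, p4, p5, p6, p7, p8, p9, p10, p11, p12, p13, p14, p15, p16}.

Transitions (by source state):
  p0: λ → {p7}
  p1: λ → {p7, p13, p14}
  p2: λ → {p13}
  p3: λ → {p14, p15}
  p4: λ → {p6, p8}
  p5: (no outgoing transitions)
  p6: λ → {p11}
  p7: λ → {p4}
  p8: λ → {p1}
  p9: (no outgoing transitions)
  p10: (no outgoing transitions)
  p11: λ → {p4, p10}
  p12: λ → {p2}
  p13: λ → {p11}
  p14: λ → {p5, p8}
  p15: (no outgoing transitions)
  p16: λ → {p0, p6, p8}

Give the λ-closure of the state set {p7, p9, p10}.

Start with {p7, p9, p10}.
From p7 via λ: add p4.
From p4 via λ: add p6, p8.
From p6 via λ: add p11.
From p8 via λ: add p1.
From p1 via λ: add p13, p14.
From p14 via λ: add p5.
No new states can be added; the closed set is {p1, p4, p5, p6, p7, p8, p9, p10, p11, p13, p14}.

{p1, p4, p5, p6, p7, p8, p9, p10, p11, p13, p14}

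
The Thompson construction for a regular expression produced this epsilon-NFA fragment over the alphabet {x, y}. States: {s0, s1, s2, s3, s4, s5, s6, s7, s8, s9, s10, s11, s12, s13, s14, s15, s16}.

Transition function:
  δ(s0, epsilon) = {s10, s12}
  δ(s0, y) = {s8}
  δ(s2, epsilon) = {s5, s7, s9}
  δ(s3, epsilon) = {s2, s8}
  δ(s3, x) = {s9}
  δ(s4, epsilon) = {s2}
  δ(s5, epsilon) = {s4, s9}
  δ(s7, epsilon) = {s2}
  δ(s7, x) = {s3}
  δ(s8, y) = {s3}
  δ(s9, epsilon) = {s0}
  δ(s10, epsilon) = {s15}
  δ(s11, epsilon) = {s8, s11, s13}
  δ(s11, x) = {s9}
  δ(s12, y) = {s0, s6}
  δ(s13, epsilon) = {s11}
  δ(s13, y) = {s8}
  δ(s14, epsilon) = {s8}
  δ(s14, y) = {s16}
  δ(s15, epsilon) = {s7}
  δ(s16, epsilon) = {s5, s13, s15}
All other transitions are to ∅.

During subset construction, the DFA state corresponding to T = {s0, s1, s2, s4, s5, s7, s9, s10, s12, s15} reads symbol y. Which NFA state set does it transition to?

s0 on y → {s8}.
s12 on y → {s0, s6}.
No y-transition from s1, s2, s4, s5, s7, s9, s10, s15.
Union after reading y: {s0, s6, s8}.
Now take the epsilon-closure:
From s0 via epsilon: add s10, s12.
From s10 via epsilon: add s15.
From s15 via epsilon: add s7.
From s7 via epsilon: add s2.
From s2 via epsilon: add s5, s9.
From s5 via epsilon: add s4.
No new states can be added; the closed set is {s0, s2, s4, s5, s6, s7, s8, s9, s10, s12, s15}.

{s0, s2, s4, s5, s6, s7, s8, s9, s10, s12, s15}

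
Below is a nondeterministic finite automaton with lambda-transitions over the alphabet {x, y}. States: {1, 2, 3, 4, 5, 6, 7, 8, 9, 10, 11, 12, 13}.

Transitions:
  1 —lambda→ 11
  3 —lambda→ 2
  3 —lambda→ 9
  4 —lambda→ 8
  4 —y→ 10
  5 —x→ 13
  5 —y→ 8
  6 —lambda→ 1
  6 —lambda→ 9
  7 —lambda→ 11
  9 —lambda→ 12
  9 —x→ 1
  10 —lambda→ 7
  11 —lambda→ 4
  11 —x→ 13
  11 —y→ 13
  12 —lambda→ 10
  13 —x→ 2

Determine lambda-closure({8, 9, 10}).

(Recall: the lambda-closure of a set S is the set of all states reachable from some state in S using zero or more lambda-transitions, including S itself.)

{4, 7, 8, 9, 10, 11, 12}

Start with {8, 9, 10}.
From 9 via lambda: add 12.
From 10 via lambda: add 7.
From 7 via lambda: add 11.
From 11 via lambda: add 4.
No new states can be added; the closed set is {4, 7, 8, 9, 10, 11, 12}.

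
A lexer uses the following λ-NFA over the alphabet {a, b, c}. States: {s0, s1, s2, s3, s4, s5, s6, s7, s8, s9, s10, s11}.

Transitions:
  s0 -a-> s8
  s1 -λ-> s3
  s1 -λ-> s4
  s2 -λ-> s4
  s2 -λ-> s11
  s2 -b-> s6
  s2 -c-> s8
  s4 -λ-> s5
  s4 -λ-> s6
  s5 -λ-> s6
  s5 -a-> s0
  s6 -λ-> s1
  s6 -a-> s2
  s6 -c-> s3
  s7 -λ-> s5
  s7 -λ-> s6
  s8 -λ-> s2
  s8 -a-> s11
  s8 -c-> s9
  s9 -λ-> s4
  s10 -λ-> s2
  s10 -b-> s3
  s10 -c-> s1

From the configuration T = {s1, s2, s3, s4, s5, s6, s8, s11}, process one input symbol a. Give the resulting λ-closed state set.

s5 on a → {s0}.
s6 on a → {s2}.
s8 on a → {s11}.
No a-transition from s1, s2, s3, s4, s11.
Union after reading a: {s0, s2, s11}.
Now take the λ-closure:
From s2 via λ: add s4.
From s4 via λ: add s5, s6.
From s6 via λ: add s1.
From s1 via λ: add s3.
No new states can be added; the closed set is {s0, s1, s2, s3, s4, s5, s6, s11}.

{s0, s1, s2, s3, s4, s5, s6, s11}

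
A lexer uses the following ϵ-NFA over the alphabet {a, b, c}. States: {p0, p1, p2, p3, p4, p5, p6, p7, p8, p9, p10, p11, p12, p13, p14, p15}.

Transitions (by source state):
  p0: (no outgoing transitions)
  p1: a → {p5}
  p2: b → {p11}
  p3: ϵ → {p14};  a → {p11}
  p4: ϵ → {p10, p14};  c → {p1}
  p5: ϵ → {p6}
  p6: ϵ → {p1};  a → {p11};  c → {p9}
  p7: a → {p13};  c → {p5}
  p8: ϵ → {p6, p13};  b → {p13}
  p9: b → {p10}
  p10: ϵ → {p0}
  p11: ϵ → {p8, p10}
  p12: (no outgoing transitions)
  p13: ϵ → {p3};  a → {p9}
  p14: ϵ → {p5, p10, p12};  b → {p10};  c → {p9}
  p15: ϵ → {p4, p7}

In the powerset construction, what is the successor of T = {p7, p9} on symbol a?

p7 on a → {p13}.
No a-transition from p9.
Union after reading a: {p13}.
Now take the ϵ-closure:
From p13 via ϵ: add p3.
From p3 via ϵ: add p14.
From p14 via ϵ: add p5, p10, p12.
From p5 via ϵ: add p6.
From p10 via ϵ: add p0.
From p6 via ϵ: add p1.
No new states can be added; the closed set is {p0, p1, p3, p5, p6, p10, p12, p13, p14}.

{p0, p1, p3, p5, p6, p10, p12, p13, p14}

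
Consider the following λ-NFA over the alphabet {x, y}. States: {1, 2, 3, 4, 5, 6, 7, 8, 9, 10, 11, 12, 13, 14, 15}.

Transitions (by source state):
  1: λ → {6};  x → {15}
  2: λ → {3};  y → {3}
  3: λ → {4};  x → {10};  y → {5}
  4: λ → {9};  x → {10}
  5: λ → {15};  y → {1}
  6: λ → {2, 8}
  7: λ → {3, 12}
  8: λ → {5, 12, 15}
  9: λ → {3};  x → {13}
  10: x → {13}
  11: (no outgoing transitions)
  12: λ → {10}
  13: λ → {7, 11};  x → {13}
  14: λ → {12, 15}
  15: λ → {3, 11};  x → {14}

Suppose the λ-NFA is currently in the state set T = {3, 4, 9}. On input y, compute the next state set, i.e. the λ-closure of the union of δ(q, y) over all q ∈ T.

{3, 4, 5, 9, 11, 15}

3 on y → {5}.
No y-transition from 4, 9.
Union after reading y: {5}.
Now take the λ-closure:
From 5 via λ: add 15.
From 15 via λ: add 3, 11.
From 3 via λ: add 4.
From 4 via λ: add 9.
No new states can be added; the closed set is {3, 4, 5, 9, 11, 15}.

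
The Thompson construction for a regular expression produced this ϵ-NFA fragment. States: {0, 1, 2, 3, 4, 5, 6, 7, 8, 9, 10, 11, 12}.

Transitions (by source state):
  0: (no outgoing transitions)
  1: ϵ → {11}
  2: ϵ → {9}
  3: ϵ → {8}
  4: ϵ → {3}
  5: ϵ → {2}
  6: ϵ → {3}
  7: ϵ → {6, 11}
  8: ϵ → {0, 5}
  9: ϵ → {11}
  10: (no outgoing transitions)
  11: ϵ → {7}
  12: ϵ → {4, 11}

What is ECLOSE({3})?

{0, 2, 3, 5, 6, 7, 8, 9, 11}

Start with {3}.
From 3 via ϵ: add 8.
From 8 via ϵ: add 0, 5.
From 5 via ϵ: add 2.
From 2 via ϵ: add 9.
From 9 via ϵ: add 11.
From 11 via ϵ: add 7.
From 7 via ϵ: add 6.
No new states can be added; the closed set is {0, 2, 3, 5, 6, 7, 8, 9, 11}.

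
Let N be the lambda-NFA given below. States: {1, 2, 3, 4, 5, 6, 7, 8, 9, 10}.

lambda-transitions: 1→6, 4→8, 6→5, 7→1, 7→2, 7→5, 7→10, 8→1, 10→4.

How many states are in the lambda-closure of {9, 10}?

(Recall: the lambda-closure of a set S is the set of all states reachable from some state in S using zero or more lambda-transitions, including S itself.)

7

Start with {9, 10}.
From 10 via lambda: add 4.
From 4 via lambda: add 8.
From 8 via lambda: add 1.
From 1 via lambda: add 6.
From 6 via lambda: add 5.
lambda-closure = {1, 4, 5, 6, 8, 9, 10}, which has 7 states.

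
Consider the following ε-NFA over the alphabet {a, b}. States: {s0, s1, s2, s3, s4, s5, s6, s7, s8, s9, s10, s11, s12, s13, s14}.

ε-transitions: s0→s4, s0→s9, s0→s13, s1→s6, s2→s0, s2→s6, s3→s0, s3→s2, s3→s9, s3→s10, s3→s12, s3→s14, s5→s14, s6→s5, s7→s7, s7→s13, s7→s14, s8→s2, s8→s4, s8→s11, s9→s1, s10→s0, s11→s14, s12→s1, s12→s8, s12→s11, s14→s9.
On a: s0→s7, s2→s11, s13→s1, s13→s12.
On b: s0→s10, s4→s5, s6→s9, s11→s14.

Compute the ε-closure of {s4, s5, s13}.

Start with {s4, s5, s13}.
From s5 via ε: add s14.
From s14 via ε: add s9.
From s9 via ε: add s1.
From s1 via ε: add s6.
No new states can be added; the closed set is {s1, s4, s5, s6, s9, s13, s14}.

{s1, s4, s5, s6, s9, s13, s14}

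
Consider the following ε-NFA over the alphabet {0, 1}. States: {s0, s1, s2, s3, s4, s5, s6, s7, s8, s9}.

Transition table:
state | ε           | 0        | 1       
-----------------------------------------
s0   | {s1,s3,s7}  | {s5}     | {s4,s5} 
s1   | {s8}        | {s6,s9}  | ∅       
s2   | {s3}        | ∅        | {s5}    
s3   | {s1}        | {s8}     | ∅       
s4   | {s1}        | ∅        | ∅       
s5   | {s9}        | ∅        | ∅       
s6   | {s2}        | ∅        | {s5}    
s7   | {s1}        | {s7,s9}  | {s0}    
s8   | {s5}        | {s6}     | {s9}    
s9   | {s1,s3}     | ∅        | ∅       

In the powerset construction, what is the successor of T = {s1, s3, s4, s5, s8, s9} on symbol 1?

{s1, s3, s5, s8, s9}

s8 on 1 → {s9}.
No 1-transition from s1, s3, s4, s5, s9.
Union after reading 1: {s9}.
Now take the ε-closure:
From s9 via ε: add s1, s3.
From s1 via ε: add s8.
From s8 via ε: add s5.
No new states can be added; the closed set is {s1, s3, s5, s8, s9}.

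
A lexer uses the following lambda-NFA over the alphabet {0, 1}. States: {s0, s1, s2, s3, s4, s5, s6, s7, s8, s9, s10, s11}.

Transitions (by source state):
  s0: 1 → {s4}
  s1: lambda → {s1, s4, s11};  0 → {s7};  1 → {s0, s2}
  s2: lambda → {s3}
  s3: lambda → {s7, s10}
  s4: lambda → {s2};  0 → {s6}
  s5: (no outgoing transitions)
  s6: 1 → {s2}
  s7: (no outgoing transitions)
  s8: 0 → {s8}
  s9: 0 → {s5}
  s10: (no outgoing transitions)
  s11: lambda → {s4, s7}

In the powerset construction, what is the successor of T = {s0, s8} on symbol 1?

s0 on 1 → {s4}.
No 1-transition from s8.
Union after reading 1: {s4}.
Now take the lambda-closure:
From s4 via lambda: add s2.
From s2 via lambda: add s3.
From s3 via lambda: add s7, s10.
No new states can be added; the closed set is {s2, s3, s4, s7, s10}.

{s2, s3, s4, s7, s10}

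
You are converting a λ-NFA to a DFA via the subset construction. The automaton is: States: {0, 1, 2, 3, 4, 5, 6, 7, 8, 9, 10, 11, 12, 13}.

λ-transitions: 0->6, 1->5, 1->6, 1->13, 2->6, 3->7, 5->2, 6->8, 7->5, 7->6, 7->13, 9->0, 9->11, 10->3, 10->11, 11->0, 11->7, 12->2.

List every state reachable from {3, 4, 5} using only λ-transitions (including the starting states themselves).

Start with {3, 4, 5}.
From 3 via λ: add 7.
From 5 via λ: add 2.
From 2 via λ: add 6.
From 7 via λ: add 13.
From 6 via λ: add 8.
No new states can be added; the closed set is {2, 3, 4, 5, 6, 7, 8, 13}.

{2, 3, 4, 5, 6, 7, 8, 13}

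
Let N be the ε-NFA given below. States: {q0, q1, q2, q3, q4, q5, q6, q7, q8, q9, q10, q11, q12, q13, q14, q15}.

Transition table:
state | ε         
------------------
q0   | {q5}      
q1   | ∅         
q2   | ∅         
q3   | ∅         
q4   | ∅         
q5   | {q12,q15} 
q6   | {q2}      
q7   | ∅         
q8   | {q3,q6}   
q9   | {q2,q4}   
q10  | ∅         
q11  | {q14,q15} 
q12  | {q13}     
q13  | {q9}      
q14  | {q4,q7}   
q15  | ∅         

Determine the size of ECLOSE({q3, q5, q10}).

9

Start with {q3, q5, q10}.
From q5 via ε: add q12, q15.
From q12 via ε: add q13.
From q13 via ε: add q9.
From q9 via ε: add q2, q4.
ε-closure = {q2, q3, q4, q5, q9, q10, q12, q13, q15}, which has 9 states.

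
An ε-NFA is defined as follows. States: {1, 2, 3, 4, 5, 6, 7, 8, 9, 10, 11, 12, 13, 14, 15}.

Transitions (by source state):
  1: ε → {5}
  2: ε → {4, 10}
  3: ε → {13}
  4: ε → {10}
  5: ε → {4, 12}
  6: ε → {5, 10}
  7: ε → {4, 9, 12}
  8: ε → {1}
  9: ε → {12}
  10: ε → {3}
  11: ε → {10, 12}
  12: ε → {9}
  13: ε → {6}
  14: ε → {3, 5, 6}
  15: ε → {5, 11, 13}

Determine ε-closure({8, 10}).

{1, 3, 4, 5, 6, 8, 9, 10, 12, 13}

Start with {8, 10}.
From 8 via ε: add 1.
From 10 via ε: add 3.
From 1 via ε: add 5.
From 3 via ε: add 13.
From 5 via ε: add 4, 12.
From 13 via ε: add 6.
From 12 via ε: add 9.
No new states can be added; the closed set is {1, 3, 4, 5, 6, 8, 9, 10, 12, 13}.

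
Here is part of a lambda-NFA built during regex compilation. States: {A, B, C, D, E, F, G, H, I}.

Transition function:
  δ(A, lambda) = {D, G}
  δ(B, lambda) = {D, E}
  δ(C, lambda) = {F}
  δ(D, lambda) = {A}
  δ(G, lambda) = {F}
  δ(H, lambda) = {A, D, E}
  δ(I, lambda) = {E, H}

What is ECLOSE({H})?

Start with {H}.
From H via lambda: add A, D, E.
From A via lambda: add G.
From G via lambda: add F.
No new states can be added; the closed set is {A, D, E, F, G, H}.

{A, D, E, F, G, H}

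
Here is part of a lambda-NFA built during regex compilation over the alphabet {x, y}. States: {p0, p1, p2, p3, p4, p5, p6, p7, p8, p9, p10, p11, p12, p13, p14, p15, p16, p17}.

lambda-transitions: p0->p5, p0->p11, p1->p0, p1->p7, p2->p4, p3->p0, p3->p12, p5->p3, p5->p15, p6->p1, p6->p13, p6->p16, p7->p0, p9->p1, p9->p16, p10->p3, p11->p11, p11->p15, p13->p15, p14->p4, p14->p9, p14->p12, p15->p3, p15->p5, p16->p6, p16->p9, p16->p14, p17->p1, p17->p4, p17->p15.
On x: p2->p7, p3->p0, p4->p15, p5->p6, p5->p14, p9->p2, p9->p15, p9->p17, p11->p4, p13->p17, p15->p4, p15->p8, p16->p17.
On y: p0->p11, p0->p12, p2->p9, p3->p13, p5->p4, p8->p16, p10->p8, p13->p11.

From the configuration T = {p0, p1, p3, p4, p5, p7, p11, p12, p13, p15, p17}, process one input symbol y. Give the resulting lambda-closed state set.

p0 on y → {p11, p12}.
p3 on y → {p13}.
p5 on y → {p4}.
p13 on y → {p11}.
No y-transition from p1, p4, p7, p11, p12, p15, p17.
Union after reading y: {p4, p11, p12, p13}.
Now take the lambda-closure:
From p11 via lambda: add p15.
From p15 via lambda: add p3, p5.
From p3 via lambda: add p0.
No new states can be added; the closed set is {p0, p3, p4, p5, p11, p12, p13, p15}.

{p0, p3, p4, p5, p11, p12, p13, p15}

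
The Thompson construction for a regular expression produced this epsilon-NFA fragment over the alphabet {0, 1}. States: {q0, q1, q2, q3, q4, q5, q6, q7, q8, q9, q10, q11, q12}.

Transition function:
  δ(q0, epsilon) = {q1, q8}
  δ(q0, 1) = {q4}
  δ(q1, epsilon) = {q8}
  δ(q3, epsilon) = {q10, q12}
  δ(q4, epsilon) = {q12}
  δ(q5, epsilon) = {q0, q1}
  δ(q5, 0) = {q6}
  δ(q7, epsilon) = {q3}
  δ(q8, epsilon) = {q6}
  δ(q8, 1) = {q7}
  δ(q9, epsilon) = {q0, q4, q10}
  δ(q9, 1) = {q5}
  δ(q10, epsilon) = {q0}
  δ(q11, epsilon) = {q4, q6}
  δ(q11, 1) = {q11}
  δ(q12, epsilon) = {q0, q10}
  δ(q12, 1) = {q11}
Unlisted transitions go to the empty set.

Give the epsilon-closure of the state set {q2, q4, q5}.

{q0, q1, q2, q4, q5, q6, q8, q10, q12}

Start with {q2, q4, q5}.
From q4 via epsilon: add q12.
From q5 via epsilon: add q0, q1.
From q0 via epsilon: add q8.
From q12 via epsilon: add q10.
From q8 via epsilon: add q6.
No new states can be added; the closed set is {q0, q1, q2, q4, q5, q6, q8, q10, q12}.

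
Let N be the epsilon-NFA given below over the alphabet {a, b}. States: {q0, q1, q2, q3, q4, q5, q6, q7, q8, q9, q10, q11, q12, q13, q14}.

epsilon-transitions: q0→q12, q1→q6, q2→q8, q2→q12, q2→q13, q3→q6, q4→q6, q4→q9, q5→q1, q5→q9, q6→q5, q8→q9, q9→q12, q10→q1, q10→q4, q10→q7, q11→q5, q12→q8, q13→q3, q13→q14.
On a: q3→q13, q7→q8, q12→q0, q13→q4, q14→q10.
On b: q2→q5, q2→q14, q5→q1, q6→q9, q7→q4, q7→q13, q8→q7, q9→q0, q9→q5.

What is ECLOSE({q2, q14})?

Start with {q2, q14}.
From q2 via epsilon: add q8, q12, q13.
From q8 via epsilon: add q9.
From q13 via epsilon: add q3.
From q3 via epsilon: add q6.
From q6 via epsilon: add q5.
From q5 via epsilon: add q1.
No new states can be added; the closed set is {q1, q2, q3, q5, q6, q8, q9, q12, q13, q14}.

{q1, q2, q3, q5, q6, q8, q9, q12, q13, q14}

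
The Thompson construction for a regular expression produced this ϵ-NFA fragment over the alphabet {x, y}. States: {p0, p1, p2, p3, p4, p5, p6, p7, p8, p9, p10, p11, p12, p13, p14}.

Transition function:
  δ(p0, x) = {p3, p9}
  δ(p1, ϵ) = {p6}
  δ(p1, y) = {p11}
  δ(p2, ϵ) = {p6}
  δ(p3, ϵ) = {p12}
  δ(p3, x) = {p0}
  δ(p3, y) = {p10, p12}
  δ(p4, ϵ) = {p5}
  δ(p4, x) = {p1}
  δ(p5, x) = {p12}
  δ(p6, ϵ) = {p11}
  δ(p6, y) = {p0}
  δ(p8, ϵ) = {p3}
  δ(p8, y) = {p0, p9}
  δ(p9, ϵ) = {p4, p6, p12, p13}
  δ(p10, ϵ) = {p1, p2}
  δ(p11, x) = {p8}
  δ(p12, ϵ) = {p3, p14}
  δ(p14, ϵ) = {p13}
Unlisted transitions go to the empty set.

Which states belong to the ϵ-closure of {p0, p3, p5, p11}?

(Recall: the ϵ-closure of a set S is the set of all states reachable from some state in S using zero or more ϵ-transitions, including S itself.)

Start with {p0, p3, p5, p11}.
From p3 via ϵ: add p12.
From p12 via ϵ: add p14.
From p14 via ϵ: add p13.
No new states can be added; the closed set is {p0, p3, p5, p11, p12, p13, p14}.

{p0, p3, p5, p11, p12, p13, p14}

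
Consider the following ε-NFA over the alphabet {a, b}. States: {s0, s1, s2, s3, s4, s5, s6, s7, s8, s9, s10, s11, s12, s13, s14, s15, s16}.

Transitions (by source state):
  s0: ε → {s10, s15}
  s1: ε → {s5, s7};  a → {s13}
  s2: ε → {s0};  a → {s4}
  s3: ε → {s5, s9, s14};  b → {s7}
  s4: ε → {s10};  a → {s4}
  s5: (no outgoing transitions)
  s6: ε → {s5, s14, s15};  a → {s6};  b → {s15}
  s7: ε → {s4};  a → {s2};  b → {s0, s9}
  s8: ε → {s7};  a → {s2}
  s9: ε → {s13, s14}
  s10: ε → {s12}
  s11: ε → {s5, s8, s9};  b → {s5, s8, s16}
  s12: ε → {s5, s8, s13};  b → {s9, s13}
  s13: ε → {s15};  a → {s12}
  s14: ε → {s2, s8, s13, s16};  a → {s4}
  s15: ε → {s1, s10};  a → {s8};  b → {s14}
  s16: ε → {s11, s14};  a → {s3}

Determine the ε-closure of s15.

Start with {s15}.
From s15 via ε: add s1, s10.
From s1 via ε: add s5, s7.
From s10 via ε: add s12.
From s7 via ε: add s4.
From s12 via ε: add s8, s13.
No new states can be added; the closed set is {s1, s4, s5, s7, s8, s10, s12, s13, s15}.

{s1, s4, s5, s7, s8, s10, s12, s13, s15}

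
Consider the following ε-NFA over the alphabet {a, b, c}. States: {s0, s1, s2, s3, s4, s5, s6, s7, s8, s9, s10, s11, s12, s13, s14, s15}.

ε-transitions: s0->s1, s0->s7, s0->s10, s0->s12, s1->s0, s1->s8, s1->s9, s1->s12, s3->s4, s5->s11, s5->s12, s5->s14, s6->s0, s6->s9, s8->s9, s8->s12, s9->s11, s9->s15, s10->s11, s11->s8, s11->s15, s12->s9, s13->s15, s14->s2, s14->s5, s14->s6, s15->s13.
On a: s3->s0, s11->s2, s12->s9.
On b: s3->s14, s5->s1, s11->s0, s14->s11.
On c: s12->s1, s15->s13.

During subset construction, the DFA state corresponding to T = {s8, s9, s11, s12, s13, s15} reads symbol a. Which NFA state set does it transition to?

s11 on a → {s2}.
s12 on a → {s9}.
No a-transition from s8, s9, s13, s15.
Union after reading a: {s2, s9}.
Now take the ε-closure:
From s9 via ε: add s11, s15.
From s11 via ε: add s8.
From s15 via ε: add s13.
From s8 via ε: add s12.
No new states can be added; the closed set is {s2, s8, s9, s11, s12, s13, s15}.

{s2, s8, s9, s11, s12, s13, s15}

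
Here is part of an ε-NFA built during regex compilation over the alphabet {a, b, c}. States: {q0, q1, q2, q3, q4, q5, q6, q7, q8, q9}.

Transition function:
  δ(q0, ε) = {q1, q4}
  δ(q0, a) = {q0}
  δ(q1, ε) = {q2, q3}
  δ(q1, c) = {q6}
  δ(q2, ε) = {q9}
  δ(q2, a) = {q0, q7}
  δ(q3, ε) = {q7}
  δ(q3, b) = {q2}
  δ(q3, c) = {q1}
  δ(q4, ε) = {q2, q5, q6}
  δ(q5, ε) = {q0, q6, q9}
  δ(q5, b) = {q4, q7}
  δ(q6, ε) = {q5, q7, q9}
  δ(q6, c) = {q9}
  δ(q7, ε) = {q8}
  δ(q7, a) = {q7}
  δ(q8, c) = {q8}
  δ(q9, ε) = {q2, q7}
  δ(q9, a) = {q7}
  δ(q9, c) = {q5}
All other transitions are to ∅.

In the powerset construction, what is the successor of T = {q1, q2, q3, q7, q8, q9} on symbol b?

q3 on b → {q2}.
No b-transition from q1, q2, q7, q8, q9.
Union after reading b: {q2}.
Now take the ε-closure:
From q2 via ε: add q9.
From q9 via ε: add q7.
From q7 via ε: add q8.
No new states can be added; the closed set is {q2, q7, q8, q9}.

{q2, q7, q8, q9}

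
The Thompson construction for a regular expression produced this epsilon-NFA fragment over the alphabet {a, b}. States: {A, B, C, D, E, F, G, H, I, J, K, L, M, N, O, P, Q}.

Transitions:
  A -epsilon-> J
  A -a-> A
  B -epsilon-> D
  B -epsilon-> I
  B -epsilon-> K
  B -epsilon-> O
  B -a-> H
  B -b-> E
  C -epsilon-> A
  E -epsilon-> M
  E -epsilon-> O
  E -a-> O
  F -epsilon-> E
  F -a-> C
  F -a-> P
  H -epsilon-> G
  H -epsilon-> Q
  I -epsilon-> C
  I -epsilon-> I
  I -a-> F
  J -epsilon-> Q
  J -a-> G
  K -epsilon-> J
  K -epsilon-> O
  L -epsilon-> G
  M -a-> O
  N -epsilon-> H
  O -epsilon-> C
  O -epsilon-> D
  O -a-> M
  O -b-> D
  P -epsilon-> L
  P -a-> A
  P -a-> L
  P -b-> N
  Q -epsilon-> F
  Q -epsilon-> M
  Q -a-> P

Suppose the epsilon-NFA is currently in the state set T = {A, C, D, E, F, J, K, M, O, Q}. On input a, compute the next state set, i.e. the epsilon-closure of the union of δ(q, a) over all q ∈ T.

A on a → {A}.
E on a → {O}.
F on a → {C, P}.
J on a → {G}.
M on a → {O}.
O on a → {M}.
Q on a → {P}.
No a-transition from C, D, K.
Union after reading a: {A, C, G, M, O, P}.
Now take the epsilon-closure:
From A via epsilon: add J.
From O via epsilon: add D.
From P via epsilon: add L.
From J via epsilon: add Q.
From Q via epsilon: add F.
From F via epsilon: add E.
No new states can be added; the closed set is {A, C, D, E, F, G, J, L, M, O, P, Q}.

{A, C, D, E, F, G, J, L, M, O, P, Q}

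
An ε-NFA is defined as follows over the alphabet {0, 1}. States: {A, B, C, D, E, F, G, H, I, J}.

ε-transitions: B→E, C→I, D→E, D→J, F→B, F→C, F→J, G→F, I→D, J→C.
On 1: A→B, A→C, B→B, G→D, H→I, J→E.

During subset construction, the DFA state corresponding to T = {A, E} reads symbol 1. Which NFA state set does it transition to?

A on 1 → {B, C}.
No 1-transition from E.
Union after reading 1: {B, C}.
Now take the ε-closure:
From B via ε: add E.
From C via ε: add I.
From I via ε: add D.
From D via ε: add J.
No new states can be added; the closed set is {B, C, D, E, I, J}.

{B, C, D, E, I, J}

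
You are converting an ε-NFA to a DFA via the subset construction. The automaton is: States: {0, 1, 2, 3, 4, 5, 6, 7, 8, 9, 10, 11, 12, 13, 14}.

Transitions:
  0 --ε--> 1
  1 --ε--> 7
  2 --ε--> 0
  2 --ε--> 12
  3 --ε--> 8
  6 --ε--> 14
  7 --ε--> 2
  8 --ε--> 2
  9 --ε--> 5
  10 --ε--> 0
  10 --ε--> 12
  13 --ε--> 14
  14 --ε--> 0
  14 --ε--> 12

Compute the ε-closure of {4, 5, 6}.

{0, 1, 2, 4, 5, 6, 7, 12, 14}

Start with {4, 5, 6}.
From 6 via ε: add 14.
From 14 via ε: add 0, 12.
From 0 via ε: add 1.
From 1 via ε: add 7.
From 7 via ε: add 2.
No new states can be added; the closed set is {0, 1, 2, 4, 5, 6, 7, 12, 14}.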